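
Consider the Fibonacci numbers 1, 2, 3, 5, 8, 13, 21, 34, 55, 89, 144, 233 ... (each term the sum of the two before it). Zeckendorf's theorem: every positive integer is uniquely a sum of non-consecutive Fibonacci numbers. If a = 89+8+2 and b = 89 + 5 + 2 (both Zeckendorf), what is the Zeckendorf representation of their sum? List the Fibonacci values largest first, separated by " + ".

The two numbers are 99 and 96, so their sum is 195.
Greedily peel off the largest Fibonacci term at each step:
take 144 (≤ 195); 195 − 144 = 51
take 34 (≤ 51); 51 − 34 = 17
take 13 (≤ 17); 17 − 13 = 4
take 3 (≤ 4); 4 − 3 = 1
take 1 (≤ 1); 1 − 1 = 0

144 + 34 + 13 + 3 + 1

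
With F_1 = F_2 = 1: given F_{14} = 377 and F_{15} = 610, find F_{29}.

514229

By F_{2k+1} = F_k² + F_{k+1}²: F_{29} = 377² + 610² = 142129 + 372100 = 514229.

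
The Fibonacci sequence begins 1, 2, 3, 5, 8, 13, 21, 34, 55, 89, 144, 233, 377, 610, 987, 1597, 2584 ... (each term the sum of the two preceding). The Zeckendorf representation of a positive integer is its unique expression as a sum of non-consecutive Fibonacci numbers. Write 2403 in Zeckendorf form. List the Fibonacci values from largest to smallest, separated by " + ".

2403: greatest Fibonacci not exceeding it is 1597, leaving 806
806: greatest Fibonacci not exceeding it is 610, leaving 196
196: greatest Fibonacci not exceeding it is 144, leaving 52
52: greatest Fibonacci not exceeding it is 34, leaving 18
18: greatest Fibonacci not exceeding it is 13, leaving 5
5: greatest Fibonacci not exceeding it is 5, leaving 0
So 2403 = 1597 + 610 + 144 + 34 + 13 + 5, with no two terms consecutive in the sequence.

1597 + 610 + 144 + 34 + 13 + 5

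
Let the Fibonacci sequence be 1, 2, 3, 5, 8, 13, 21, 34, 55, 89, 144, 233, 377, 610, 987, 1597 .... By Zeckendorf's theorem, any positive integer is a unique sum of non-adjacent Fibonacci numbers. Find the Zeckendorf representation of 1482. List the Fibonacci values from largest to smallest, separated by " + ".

987 + 377 + 89 + 21 + 8

Greedy algorithm:
take 987 (≤ 1482); 1482 − 987 = 495
take 377 (≤ 495); 495 − 377 = 118
take 89 (≤ 118); 118 − 89 = 29
take 21 (≤ 29); 29 − 21 = 8
take 8 (≤ 8); 8 − 8 = 0
So 1482 = 987 + 377 + 89 + 21 + 8, with no two terms consecutive in the sequence.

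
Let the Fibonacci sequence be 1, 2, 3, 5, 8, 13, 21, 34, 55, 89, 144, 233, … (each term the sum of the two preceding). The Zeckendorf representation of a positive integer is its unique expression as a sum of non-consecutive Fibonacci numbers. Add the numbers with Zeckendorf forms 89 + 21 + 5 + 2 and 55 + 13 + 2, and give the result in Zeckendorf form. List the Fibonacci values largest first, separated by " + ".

144 + 34 + 8 + 1

The two numbers are 117 and 70, so their sum is 187.
Greedy algorithm:
largest Fibonacci ≤ 187 is 144; 187 − 144 = 43
largest Fibonacci ≤ 43 is 34; 43 − 34 = 9
largest Fibonacci ≤ 9 is 8; 9 − 8 = 1
largest Fibonacci ≤ 1 is 1; 1 − 1 = 0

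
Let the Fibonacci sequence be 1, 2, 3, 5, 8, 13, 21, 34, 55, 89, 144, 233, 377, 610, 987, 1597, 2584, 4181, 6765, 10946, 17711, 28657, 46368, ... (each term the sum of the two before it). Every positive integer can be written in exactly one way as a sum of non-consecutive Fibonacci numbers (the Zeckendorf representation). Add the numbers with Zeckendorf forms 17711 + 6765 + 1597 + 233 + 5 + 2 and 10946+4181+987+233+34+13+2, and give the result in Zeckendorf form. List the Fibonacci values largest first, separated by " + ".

28657 + 10946 + 2584 + 377 + 144 + 1

The two numbers are 26313 and 16396, so their sum is 42709.
42709: greatest Fibonacci not exceeding it is 28657, leaving 14052
14052: greatest Fibonacci not exceeding it is 10946, leaving 3106
3106: greatest Fibonacci not exceeding it is 2584, leaving 522
522: greatest Fibonacci not exceeding it is 377, leaving 145
145: greatest Fibonacci not exceeding it is 144, leaving 1
1: greatest Fibonacci not exceeding it is 1, leaving 0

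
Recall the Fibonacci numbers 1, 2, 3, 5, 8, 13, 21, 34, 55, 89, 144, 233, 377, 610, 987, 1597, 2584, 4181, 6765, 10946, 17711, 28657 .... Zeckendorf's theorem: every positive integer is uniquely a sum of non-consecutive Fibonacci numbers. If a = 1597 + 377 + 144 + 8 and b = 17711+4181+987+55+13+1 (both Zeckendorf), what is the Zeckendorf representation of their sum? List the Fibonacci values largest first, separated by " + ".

17711 + 6765 + 377 + 144 + 55 + 21 + 1

The two numbers are 2126 and 22948, so their sum is 25074.
Greedy algorithm:
subtract 17711 from 25074: 7363 remains
subtract 6765 from 7363: 598 remains
subtract 377 from 598: 221 remains
subtract 144 from 221: 77 remains
subtract 55 from 77: 22 remains
subtract 21 from 22: 1 remains
subtract 1 from 1: 0 remains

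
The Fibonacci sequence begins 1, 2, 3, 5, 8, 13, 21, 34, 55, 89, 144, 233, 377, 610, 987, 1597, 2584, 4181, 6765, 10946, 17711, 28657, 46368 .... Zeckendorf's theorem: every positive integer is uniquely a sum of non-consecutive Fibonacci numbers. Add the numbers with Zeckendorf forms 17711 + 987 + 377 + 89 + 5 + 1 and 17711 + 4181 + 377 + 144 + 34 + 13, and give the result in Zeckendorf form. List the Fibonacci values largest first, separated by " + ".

The two numbers are 19170 and 22460, so their sum is 41630.
Greedy algorithm:
28657 ≤ 41630 < 46368, so take 28657; remainder 12973
10946 ≤ 12973 < 17711, so take 10946; remainder 2027
1597 ≤ 2027 < 2584, so take 1597; remainder 430
377 ≤ 430 < 610, so take 377; remainder 53
34 ≤ 53 < 55, so take 34; remainder 19
13 ≤ 19 < 21, so take 13; remainder 6
5 ≤ 6 < 8, so take 5; remainder 1
1 ≤ 1 < 2, so take 1; remainder 0

28657 + 10946 + 1597 + 377 + 34 + 13 + 5 + 1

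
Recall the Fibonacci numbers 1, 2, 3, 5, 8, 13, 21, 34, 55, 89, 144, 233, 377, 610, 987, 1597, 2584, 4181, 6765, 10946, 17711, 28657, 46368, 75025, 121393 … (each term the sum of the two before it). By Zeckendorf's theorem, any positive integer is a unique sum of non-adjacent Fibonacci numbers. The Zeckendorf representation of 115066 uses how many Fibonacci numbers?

115066 − 75025 = 40041
40041 − 28657 = 11384
11384 − 10946 = 438
438 − 377 = 61
61 − 55 = 6
6 − 5 = 1
1 − 1 = 0
115066 = 75025 + 28657 + 10946 + 377 + 55 + 5 + 1, which has 7 terms.

7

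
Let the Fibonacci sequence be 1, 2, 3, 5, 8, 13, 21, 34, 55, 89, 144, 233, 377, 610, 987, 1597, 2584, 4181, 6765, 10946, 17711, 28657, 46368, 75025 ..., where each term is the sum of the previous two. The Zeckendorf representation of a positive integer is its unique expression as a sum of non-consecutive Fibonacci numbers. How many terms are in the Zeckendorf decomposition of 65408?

Greedy algorithm:
46368 ≤ 65408 < 75025, so take 46368; remainder 19040
17711 ≤ 19040 < 28657, so take 17711; remainder 1329
987 ≤ 1329 < 1597, so take 987; remainder 342
233 ≤ 342 < 377, so take 233; remainder 109
89 ≤ 109 < 144, so take 89; remainder 20
13 ≤ 20 < 21, so take 13; remainder 7
5 ≤ 7 < 8, so take 5; remainder 2
2 ≤ 2 < 3, so take 2; remainder 0
65408 = 46368 + 17711 + 987 + 233 + 89 + 13 + 5 + 2, which has 8 terms.

8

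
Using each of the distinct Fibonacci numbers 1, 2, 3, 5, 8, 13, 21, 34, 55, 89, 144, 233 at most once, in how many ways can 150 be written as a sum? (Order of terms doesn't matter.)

8

Starting from the Zeckendorf form and repeatedly splitting a term F_k into F_{k−1} + F_{k−2} (when neither is already used) reaches every representation.
150 = 144+5+1 = 144+3+2+1 = 89+55+5+1 = 89+55+3+2+1 = … (4 more), for 8 in all.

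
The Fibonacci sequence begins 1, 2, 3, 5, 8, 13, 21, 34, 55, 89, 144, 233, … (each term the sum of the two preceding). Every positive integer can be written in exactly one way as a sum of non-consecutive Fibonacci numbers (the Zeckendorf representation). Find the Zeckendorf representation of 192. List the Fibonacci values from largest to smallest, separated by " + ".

144 + 34 + 13 + 1

144 ≤ 192 < 233, so take 144; remainder 48
34 ≤ 48 < 55, so take 34; remainder 14
13 ≤ 14 < 21, so take 13; remainder 1
1 ≤ 1 < 2, so take 1; remainder 0
So 192 = 144 + 34 + 13 + 1, with no two terms consecutive in the sequence.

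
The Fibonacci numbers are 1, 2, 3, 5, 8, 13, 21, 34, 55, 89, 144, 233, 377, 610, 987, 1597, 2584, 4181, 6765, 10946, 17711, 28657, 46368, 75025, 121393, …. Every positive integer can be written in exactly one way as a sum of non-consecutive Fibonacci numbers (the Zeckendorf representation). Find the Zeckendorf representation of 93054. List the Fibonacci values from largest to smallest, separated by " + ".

75025 + 17711 + 233 + 55 + 21 + 8 + 1

take 75025 (≤ 93054); 93054 − 75025 = 18029
take 17711 (≤ 18029); 18029 − 17711 = 318
take 233 (≤ 318); 318 − 233 = 85
take 55 (≤ 85); 85 − 55 = 30
take 21 (≤ 30); 30 − 21 = 9
take 8 (≤ 9); 9 − 8 = 1
take 1 (≤ 1); 1 − 1 = 0
So 93054 = 75025 + 17711 + 233 + 55 + 21 + 8 + 1, with no two terms consecutive in the sequence.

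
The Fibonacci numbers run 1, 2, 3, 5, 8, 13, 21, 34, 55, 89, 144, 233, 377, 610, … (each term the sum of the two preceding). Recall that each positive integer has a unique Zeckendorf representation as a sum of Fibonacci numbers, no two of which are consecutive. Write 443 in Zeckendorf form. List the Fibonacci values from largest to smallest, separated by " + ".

377 + 55 + 8 + 3

Greedy algorithm:
443 − 377 = 66
66 − 55 = 11
11 − 8 = 3
3 − 3 = 0
So 443 = 377 + 55 + 8 + 3, with no two terms consecutive in the sequence.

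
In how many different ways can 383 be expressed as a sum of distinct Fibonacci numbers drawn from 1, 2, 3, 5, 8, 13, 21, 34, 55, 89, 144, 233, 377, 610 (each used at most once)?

10

383 = 377+5+1 = 377+3+2+1 = 233+144+5+1 = … (7 more), for 10 in all.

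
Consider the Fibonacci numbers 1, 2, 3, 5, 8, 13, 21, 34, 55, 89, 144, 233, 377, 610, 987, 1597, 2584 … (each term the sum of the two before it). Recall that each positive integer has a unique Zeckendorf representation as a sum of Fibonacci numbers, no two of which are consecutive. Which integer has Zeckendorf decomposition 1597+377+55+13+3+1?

1597+377+55+13+3+1 = 2046.

2046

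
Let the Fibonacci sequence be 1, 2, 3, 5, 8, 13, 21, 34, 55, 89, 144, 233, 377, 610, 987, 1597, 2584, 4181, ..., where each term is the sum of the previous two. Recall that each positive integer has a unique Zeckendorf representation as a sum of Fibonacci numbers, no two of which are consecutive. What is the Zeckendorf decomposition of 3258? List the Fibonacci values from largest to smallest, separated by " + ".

2584 + 610 + 55 + 8 + 1

subtract 2584 from 3258: 674 remains
subtract 610 from 674: 64 remains
subtract 55 from 64: 9 remains
subtract 8 from 9: 1 remains
subtract 1 from 1: 0 remains
So 3258 = 2584 + 610 + 55 + 8 + 1, with no two terms consecutive in the sequence.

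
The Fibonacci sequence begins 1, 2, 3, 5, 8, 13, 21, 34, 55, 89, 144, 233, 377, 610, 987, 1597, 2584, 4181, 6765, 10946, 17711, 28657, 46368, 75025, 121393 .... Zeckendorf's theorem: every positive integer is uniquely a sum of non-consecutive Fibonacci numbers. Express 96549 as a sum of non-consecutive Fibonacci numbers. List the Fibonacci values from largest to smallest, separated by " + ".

Repeatedly subtract the largest Fibonacci number that fits:
75025 ≤ 96549 < 121393, so take 75025; remainder 21524
17711 ≤ 21524 < 28657, so take 17711; remainder 3813
2584 ≤ 3813 < 4181, so take 2584; remainder 1229
987 ≤ 1229 < 1597, so take 987; remainder 242
233 ≤ 242 < 377, so take 233; remainder 9
8 ≤ 9 < 13, so take 8; remainder 1
1 ≤ 1 < 2, so take 1; remainder 0
So 96549 = 75025 + 17711 + 2584 + 987 + 233 + 8 + 1, with no two terms consecutive in the sequence.

75025 + 17711 + 2584 + 987 + 233 + 8 + 1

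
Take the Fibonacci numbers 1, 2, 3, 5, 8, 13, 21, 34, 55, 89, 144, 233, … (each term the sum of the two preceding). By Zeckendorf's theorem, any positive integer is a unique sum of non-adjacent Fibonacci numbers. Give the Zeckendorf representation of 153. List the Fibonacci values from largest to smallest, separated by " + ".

144 + 8 + 1

Greedy algorithm:
largest Fibonacci ≤ 153 is 144; 153 − 144 = 9
largest Fibonacci ≤ 9 is 8; 9 − 8 = 1
largest Fibonacci ≤ 1 is 1; 1 − 1 = 0
So 153 = 144 + 8 + 1, with no two terms consecutive in the sequence.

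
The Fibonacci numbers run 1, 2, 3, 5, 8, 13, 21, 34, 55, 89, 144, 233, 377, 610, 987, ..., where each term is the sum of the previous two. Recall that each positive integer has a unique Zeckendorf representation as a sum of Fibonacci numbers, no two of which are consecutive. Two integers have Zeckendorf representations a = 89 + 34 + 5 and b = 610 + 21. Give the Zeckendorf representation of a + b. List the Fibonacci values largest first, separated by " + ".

The two numbers are 128 and 631, so their sum is 759.
Greedy algorithm:
largest Fibonacci ≤ 759 is 610; 759 − 610 = 149
largest Fibonacci ≤ 149 is 144; 149 − 144 = 5
largest Fibonacci ≤ 5 is 5; 5 − 5 = 0

610 + 144 + 5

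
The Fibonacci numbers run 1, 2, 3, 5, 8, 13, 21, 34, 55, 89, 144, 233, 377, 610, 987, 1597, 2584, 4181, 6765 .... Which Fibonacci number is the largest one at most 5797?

4181 ≤ 5797 < 6765, so the largest Fibonacci number not exceeding 5797 is 4181.

4181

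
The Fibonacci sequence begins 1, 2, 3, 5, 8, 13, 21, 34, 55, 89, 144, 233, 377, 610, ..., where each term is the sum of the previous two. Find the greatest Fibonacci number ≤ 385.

377

377 ≤ 385 < 610, so the largest Fibonacci number not exceeding 385 is 377.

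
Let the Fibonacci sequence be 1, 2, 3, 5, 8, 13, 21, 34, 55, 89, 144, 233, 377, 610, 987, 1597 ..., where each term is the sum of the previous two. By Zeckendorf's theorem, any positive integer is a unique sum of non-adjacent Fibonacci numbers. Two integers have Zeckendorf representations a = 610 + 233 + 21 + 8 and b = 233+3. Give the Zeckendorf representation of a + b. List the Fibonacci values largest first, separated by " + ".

The two numbers are 872 and 236, so their sum is 1108.
largest Fibonacci ≤ 1108 is 987; 1108 − 987 = 121
largest Fibonacci ≤ 121 is 89; 121 − 89 = 32
largest Fibonacci ≤ 32 is 21; 32 − 21 = 11
largest Fibonacci ≤ 11 is 8; 11 − 8 = 3
largest Fibonacci ≤ 3 is 3; 3 − 3 = 0

987 + 89 + 21 + 8 + 3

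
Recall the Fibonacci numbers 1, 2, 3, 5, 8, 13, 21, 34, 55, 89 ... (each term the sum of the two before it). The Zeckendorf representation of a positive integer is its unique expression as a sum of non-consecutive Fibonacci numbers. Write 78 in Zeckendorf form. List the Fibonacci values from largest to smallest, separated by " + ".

55 + 21 + 2

take 55 (≤ 78); 78 − 55 = 23
take 21 (≤ 23); 23 − 21 = 2
take 2 (≤ 2); 2 − 2 = 0
So 78 = 55 + 21 + 2, with no two terms consecutive in the sequence.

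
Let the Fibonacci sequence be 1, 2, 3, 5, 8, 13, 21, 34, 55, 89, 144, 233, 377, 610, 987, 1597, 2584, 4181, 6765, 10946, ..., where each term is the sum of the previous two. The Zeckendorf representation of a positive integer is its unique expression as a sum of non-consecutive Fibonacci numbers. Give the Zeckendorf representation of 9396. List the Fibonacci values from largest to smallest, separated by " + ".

largest Fibonacci ≤ 9396 is 6765; 9396 − 6765 = 2631
largest Fibonacci ≤ 2631 is 2584; 2631 − 2584 = 47
largest Fibonacci ≤ 47 is 34; 47 − 34 = 13
largest Fibonacci ≤ 13 is 13; 13 − 13 = 0
So 9396 = 6765 + 2584 + 34 + 13, with no two terms consecutive in the sequence.

6765 + 2584 + 34 + 13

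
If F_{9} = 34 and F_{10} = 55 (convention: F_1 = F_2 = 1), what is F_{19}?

By F_{2k+1} = F_k² + F_{k+1}²: F_{19} = 34² + 55² = 1156 + 3025 = 4181.

4181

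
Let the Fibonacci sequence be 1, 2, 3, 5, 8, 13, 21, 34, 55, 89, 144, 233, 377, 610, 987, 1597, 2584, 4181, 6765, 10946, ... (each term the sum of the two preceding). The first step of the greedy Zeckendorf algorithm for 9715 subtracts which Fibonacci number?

6765

6765 ≤ 9715 < 10946, so the largest Fibonacci number not exceeding 9715 is 6765.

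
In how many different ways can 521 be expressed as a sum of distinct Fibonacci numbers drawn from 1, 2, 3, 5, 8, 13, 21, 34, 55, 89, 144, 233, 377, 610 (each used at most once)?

Each representation comes from the Zeckendorf form by replacing some F_k with F_{k−1} + F_{k−2} where possible.
521 = 377+144 = 377+89+55 = 377+89+34+21 = 233+144+89+55 = 377+89+34+13+8 = … (6 more), for 11 in all.

11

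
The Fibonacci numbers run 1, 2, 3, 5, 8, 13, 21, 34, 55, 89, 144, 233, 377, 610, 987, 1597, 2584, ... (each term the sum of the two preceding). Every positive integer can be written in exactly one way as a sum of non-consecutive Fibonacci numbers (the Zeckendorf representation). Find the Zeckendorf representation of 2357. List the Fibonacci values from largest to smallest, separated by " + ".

Repeatedly subtract the largest Fibonacci number that fits:
1597 ≤ 2357 < 2584, so take 1597; remainder 760
610 ≤ 760 < 987, so take 610; remainder 150
144 ≤ 150 < 233, so take 144; remainder 6
5 ≤ 6 < 8, so take 5; remainder 1
1 ≤ 1 < 2, so take 1; remainder 0
So 2357 = 1597 + 610 + 144 + 5 + 1, with no two terms consecutive in the sequence.

1597 + 610 + 144 + 5 + 1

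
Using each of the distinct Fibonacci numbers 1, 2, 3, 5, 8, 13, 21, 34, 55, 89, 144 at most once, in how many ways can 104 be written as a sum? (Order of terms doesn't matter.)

5

Starting from the Zeckendorf form and repeatedly splitting a term F_k into F_{k−1} + F_{k−2} (when neither is already used) reaches every representation.
104 = 89+13+2 = 89+8+5+2 = 55+34+13+2 = … (2 more), for 5 in all.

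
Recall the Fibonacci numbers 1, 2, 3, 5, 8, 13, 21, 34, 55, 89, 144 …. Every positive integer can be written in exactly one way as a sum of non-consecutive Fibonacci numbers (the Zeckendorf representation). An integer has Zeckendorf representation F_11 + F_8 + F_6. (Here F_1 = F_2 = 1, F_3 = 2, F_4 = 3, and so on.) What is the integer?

F_11 + F_8 + F_6 = 89 + 21 + 8 = 118.

118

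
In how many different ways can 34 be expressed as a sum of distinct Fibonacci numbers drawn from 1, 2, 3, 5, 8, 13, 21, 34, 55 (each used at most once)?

34 = 34 = 21+13 = 21+8+5 = … (1 more), for 4 in all.

4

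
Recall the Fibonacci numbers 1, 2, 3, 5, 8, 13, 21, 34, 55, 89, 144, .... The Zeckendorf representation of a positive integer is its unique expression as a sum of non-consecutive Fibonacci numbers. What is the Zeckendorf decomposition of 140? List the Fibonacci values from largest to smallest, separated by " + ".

89 + 34 + 13 + 3 + 1

largest Fibonacci ≤ 140 is 89; 140 − 89 = 51
largest Fibonacci ≤ 51 is 34; 51 − 34 = 17
largest Fibonacci ≤ 17 is 13; 17 − 13 = 4
largest Fibonacci ≤ 4 is 3; 4 − 3 = 1
largest Fibonacci ≤ 1 is 1; 1 − 1 = 0
So 140 = 89 + 34 + 13 + 3 + 1, with no two terms consecutive in the sequence.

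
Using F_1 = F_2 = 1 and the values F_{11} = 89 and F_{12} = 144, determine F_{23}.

By F_{2k+1} = F_k² + F_{k+1}²: F_{23} = 89² + 144² = 7921 + 20736 = 28657.

28657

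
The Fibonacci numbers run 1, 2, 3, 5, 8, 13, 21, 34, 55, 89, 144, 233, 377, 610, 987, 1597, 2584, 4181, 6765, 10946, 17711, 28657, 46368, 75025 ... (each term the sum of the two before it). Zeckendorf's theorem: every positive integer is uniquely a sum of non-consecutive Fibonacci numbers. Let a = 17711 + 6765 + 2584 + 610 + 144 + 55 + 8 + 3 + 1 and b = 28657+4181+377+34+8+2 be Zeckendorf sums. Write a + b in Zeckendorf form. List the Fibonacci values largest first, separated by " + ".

46368 + 10946 + 2584 + 987 + 233 + 21 + 1

The two numbers are 27881 and 33259, so their sum is 61140.
take 46368 (≤ 61140); 61140 − 46368 = 14772
take 10946 (≤ 14772); 14772 − 10946 = 3826
take 2584 (≤ 3826); 3826 − 2584 = 1242
take 987 (≤ 1242); 1242 − 987 = 255
take 233 (≤ 255); 255 − 233 = 22
take 21 (≤ 22); 22 − 21 = 1
take 1 (≤ 1); 1 − 1 = 0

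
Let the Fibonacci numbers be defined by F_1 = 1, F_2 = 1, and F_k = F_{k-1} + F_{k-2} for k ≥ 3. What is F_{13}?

Iterating the recurrence up to F_{8} = 21 and F_{7} = 13:
F_{9} = F_{8} + F_{7} = 21 + 13 = 34
F_{10} = F_{9} + F_{8} = 34 + 21 = 55
F_{11} = F_{10} + F_{9} = 55 + 34 = 89
F_{12} = F_{11} + F_{10} = 89 + 55 = 144
F_{13} = F_{12} + F_{11} = 144 + 89 = 233

233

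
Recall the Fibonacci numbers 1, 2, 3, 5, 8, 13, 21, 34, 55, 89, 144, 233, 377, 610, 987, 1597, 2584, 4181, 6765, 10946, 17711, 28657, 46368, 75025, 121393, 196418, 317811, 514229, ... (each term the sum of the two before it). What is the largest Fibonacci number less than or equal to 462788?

317811 ≤ 462788 < 514229, so the largest Fibonacci number not exceeding 462788 is 317811.

317811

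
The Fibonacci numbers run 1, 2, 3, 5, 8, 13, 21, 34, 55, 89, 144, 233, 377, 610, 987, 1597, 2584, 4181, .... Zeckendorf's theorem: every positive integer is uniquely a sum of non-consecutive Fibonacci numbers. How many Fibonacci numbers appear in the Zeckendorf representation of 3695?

5

Greedy algorithm:
2584 ≤ 3695 < 4181, so take 2584; remainder 1111
987 ≤ 1111 < 1597, so take 987; remainder 124
89 ≤ 124 < 144, so take 89; remainder 35
34 ≤ 35 < 55, so take 34; remainder 1
1 ≤ 1 < 2, so take 1; remainder 0
3695 = 2584 + 987 + 89 + 34 + 1, which has 5 terms.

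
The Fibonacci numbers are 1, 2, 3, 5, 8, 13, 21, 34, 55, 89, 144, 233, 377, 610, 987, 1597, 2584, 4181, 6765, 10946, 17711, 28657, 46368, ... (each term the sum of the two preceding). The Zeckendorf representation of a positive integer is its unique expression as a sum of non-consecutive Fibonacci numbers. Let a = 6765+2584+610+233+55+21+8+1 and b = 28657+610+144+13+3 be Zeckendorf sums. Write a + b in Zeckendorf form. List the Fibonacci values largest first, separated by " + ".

The two numbers are 10277 and 29427, so their sum is 39704.
take 28657 (≤ 39704); 39704 − 28657 = 11047
take 10946 (≤ 11047); 11047 − 10946 = 101
take 89 (≤ 101); 101 − 89 = 12
take 8 (≤ 12); 12 − 8 = 4
take 3 (≤ 4); 4 − 3 = 1
take 1 (≤ 1); 1 − 1 = 0

28657 + 10946 + 89 + 8 + 3 + 1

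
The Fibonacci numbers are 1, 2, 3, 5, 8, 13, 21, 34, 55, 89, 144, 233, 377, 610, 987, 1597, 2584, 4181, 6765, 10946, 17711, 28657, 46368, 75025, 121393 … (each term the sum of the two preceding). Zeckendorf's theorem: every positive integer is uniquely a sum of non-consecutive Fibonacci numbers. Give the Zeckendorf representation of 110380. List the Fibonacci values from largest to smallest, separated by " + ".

75025 + 28657 + 4181 + 1597 + 610 + 233 + 55 + 21 + 1

Greedy algorithm:
subtract 75025 from 110380: 35355 remains
subtract 28657 from 35355: 6698 remains
subtract 4181 from 6698: 2517 remains
subtract 1597 from 2517: 920 remains
subtract 610 from 920: 310 remains
subtract 233 from 310: 77 remains
subtract 55 from 77: 22 remains
subtract 21 from 22: 1 remains
subtract 1 from 1: 0 remains
So 110380 = 75025 + 28657 + 4181 + 1597 + 610 + 233 + 55 + 21 + 1, with no two terms consecutive in the sequence.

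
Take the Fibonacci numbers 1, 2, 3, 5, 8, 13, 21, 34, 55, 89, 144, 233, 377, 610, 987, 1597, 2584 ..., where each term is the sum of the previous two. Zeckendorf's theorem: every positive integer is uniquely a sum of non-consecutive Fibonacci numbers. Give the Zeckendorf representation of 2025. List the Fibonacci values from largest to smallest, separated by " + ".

Repeatedly subtract the largest Fibonacci number that fits:
take 1597 (≤ 2025); 2025 − 1597 = 428
take 377 (≤ 428); 428 − 377 = 51
take 34 (≤ 51); 51 − 34 = 17
take 13 (≤ 17); 17 − 13 = 4
take 3 (≤ 4); 4 − 3 = 1
take 1 (≤ 1); 1 − 1 = 0
So 2025 = 1597 + 377 + 34 + 13 + 3 + 1, with no two terms consecutive in the sequence.

1597 + 377 + 34 + 13 + 3 + 1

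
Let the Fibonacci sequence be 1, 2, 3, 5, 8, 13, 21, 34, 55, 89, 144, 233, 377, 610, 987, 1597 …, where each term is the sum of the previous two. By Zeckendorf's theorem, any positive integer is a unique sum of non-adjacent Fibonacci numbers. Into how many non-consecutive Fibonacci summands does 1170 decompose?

Greedy algorithm:
1170 − 987 = 183
183 − 144 = 39
39 − 34 = 5
5 − 5 = 0
1170 = 987 + 144 + 34 + 5, which has 4 terms.

4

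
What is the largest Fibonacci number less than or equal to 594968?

514229

514229 ≤ 594968 < 832040, so the largest Fibonacci number not exceeding 594968 is 514229.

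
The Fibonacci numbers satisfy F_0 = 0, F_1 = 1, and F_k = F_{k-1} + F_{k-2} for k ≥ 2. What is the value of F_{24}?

46368

Iterating the recurrence up to F_{20} = 6765 and F_{19} = 4181:
F_{21} = F_{20} + F_{19} = 6765 + 4181 = 10946
F_{22} = F_{21} + F_{20} = 10946 + 6765 = 17711
F_{23} = F_{22} + F_{21} = 17711 + 10946 = 28657
F_{24} = F_{23} + F_{22} = 28657 + 17711 = 46368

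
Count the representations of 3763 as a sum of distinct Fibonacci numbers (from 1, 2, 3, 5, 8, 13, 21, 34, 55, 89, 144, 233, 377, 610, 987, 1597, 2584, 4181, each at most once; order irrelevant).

Each representation comes from the Zeckendorf form by replacing some F_k with F_{k−1} + F_{k−2} where possible.
3763 = 2584+987+144+34+13+1 = 2584+987+144+34+8+5+1 = 2584+987+89+55+34+13+1 = 2584+610+377+144+34+13+1 = … (36 more), for 40 in all.

40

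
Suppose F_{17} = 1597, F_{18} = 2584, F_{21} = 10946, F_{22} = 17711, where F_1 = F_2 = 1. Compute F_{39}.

63245986

By the addition formula F_{m+n} = F_m F_{n+1} + F_{m−1} F_n with m=18, n=21: F_{39} = 2584·17711 + 1597·10946 = 45765224 + 17480762 = 63245986.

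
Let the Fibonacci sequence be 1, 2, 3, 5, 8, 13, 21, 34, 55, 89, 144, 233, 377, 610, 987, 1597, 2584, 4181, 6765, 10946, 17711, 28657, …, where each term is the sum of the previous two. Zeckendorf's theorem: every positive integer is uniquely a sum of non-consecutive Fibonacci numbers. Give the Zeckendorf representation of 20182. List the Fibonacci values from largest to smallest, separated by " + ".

Repeatedly subtract the largest Fibonacci number that fits:
take 17711 (≤ 20182); 20182 − 17711 = 2471
take 1597 (≤ 2471); 2471 − 1597 = 874
take 610 (≤ 874); 874 − 610 = 264
take 233 (≤ 264); 264 − 233 = 31
take 21 (≤ 31); 31 − 21 = 10
take 8 (≤ 10); 10 − 8 = 2
take 2 (≤ 2); 2 − 2 = 0
So 20182 = 17711 + 1597 + 610 + 233 + 21 + 8 + 2, with no two terms consecutive in the sequence.

17711 + 1597 + 610 + 233 + 21 + 8 + 2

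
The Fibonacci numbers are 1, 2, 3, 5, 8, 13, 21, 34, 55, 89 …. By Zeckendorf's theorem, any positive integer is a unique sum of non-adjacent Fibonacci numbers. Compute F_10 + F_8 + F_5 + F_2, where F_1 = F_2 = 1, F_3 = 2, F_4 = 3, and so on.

82

F_10 + F_8 + F_5 + F_2 = 55 + 21 + 5 + 1 = 82.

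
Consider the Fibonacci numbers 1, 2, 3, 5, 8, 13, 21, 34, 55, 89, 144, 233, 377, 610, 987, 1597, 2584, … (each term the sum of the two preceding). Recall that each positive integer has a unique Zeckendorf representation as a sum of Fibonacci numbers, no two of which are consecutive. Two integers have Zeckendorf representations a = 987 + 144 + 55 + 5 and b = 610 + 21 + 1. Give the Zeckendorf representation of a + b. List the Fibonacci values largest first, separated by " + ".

1597 + 144 + 55 + 21 + 5 + 1

The two numbers are 1191 and 632, so their sum is 1823.
Greedy algorithm:
1823: greatest Fibonacci not exceeding it is 1597, leaving 226
226: greatest Fibonacci not exceeding it is 144, leaving 82
82: greatest Fibonacci not exceeding it is 55, leaving 27
27: greatest Fibonacci not exceeding it is 21, leaving 6
6: greatest Fibonacci not exceeding it is 5, leaving 1
1: greatest Fibonacci not exceeding it is 1, leaving 0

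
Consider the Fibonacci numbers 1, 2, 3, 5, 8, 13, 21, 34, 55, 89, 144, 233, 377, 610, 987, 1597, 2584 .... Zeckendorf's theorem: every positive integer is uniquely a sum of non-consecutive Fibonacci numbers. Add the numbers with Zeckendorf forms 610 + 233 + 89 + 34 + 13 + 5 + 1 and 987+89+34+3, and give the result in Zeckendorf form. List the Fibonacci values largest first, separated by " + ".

The two numbers are 985 and 1113, so their sum is 2098.
subtract 1597 from 2098: 501 remains
subtract 377 from 501: 124 remains
subtract 89 from 124: 35 remains
subtract 34 from 35: 1 remains
subtract 1 from 1: 0 remains

1597 + 377 + 89 + 34 + 1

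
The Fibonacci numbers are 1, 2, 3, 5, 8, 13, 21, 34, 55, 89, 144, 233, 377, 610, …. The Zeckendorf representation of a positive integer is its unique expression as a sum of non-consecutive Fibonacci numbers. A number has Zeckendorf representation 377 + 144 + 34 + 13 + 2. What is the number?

377 + 144 + 34 + 13 + 2 = 570.

570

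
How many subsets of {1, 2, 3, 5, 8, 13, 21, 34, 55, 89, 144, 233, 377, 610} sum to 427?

427 = 377+34+13+3 = 377+34+13+2+1 = 377+34+8+5+3 = 233+144+34+13+3 = 377+34+8+5+2+1 = … (13 more), for 18 in all.

18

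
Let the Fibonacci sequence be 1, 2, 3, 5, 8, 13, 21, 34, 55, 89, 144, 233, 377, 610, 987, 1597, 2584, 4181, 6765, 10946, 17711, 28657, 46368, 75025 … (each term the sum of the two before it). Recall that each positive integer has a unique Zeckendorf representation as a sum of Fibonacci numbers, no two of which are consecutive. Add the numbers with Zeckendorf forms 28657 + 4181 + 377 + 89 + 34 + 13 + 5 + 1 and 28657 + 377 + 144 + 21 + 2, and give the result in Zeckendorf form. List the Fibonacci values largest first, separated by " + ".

46368 + 10946 + 4181 + 987 + 55 + 21

The two numbers are 33357 and 29201, so their sum is 62558.
Repeatedly subtract the largest Fibonacci number that fits:
46368 ≤ 62558 < 75025, so take 46368; remainder 16190
10946 ≤ 16190 < 17711, so take 10946; remainder 5244
4181 ≤ 5244 < 6765, so take 4181; remainder 1063
987 ≤ 1063 < 1597, so take 987; remainder 76
55 ≤ 76 < 89, so take 55; remainder 21
21 ≤ 21 < 34, so take 21; remainder 0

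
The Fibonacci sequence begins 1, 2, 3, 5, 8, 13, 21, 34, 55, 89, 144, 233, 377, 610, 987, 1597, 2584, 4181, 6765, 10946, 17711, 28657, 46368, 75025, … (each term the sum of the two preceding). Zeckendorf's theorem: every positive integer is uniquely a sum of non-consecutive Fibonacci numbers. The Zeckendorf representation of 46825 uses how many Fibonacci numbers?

46825: greatest Fibonacci not exceeding it is 46368, leaving 457
457: greatest Fibonacci not exceeding it is 377, leaving 80
80: greatest Fibonacci not exceeding it is 55, leaving 25
25: greatest Fibonacci not exceeding it is 21, leaving 4
4: greatest Fibonacci not exceeding it is 3, leaving 1
1: greatest Fibonacci not exceeding it is 1, leaving 0
46825 = 46368 + 377 + 55 + 21 + 3 + 1, which has 6 terms.

6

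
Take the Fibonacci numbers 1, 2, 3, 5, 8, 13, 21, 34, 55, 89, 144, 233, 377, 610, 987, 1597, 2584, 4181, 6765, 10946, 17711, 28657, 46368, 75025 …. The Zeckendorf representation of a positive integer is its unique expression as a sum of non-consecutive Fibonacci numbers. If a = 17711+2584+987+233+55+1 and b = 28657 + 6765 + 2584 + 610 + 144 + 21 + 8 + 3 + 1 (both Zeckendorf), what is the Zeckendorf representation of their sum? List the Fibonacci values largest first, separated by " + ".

The two numbers are 21571 and 38793, so their sum is 60364.
take 46368 (≤ 60364); 60364 − 46368 = 13996
take 10946 (≤ 13996); 13996 − 10946 = 3050
take 2584 (≤ 3050); 3050 − 2584 = 466
take 377 (≤ 466); 466 − 377 = 89
take 89 (≤ 89); 89 − 89 = 0

46368 + 10946 + 2584 + 377 + 89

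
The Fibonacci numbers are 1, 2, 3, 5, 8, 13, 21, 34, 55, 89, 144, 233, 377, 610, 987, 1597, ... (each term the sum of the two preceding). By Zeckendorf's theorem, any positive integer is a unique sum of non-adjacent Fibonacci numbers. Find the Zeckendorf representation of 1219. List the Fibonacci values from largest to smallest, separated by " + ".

take 987 (≤ 1219); 1219 − 987 = 232
take 144 (≤ 232); 232 − 144 = 88
take 55 (≤ 88); 88 − 55 = 33
take 21 (≤ 33); 33 − 21 = 12
take 8 (≤ 12); 12 − 8 = 4
take 3 (≤ 4); 4 − 3 = 1
take 1 (≤ 1); 1 − 1 = 0
So 1219 = 987 + 144 + 55 + 21 + 8 + 3 + 1, with no two terms consecutive in the sequence.

987 + 144 + 55 + 21 + 8 + 3 + 1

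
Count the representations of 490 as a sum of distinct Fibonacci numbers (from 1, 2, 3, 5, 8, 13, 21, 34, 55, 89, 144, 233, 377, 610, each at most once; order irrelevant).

Starting from the Zeckendorf form and repeatedly splitting a term F_k into F_{k−1} + F_{k−2} (when neither is already used) reaches every representation.
490 = 377+89+21+3 = 377+89+21+2+1 = 377+89+13+8+3 = … (17 more), for 20 in all.

20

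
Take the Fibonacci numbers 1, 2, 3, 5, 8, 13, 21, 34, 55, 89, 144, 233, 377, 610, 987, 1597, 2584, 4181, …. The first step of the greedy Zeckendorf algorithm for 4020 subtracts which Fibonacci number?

2584 ≤ 4020 < 4181, so the largest Fibonacci number not exceeding 4020 is 2584.

2584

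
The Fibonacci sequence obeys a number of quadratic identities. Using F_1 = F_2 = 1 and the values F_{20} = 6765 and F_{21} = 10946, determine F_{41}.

By F_{2k+1} = F_k² + F_{k+1}²: F_{41} = 6765² + 10946² = 45765225 + 119814916 = 165580141.

165580141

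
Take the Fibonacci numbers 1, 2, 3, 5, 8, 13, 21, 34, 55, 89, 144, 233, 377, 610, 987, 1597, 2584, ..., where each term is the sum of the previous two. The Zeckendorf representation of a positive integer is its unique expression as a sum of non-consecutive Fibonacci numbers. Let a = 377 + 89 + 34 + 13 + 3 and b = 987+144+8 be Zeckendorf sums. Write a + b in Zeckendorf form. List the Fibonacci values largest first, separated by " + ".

The two numbers are 516 and 1139, so their sum is 1655.
largest Fibonacci ≤ 1655 is 1597; 1655 − 1597 = 58
largest Fibonacci ≤ 58 is 55; 58 − 55 = 3
largest Fibonacci ≤ 3 is 3; 3 − 3 = 0

1597 + 55 + 3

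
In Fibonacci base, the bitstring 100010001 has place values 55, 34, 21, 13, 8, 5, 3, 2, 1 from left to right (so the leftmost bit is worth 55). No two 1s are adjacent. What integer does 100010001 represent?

Summing the place values of the 1 bits: 55 + 8 + 1 = 64.

64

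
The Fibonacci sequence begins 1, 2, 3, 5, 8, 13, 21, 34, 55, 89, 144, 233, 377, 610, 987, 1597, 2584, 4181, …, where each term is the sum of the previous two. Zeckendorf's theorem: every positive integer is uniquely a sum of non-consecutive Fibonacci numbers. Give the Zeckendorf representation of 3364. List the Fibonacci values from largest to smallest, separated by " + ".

2584 + 610 + 144 + 21 + 5

largest Fibonacci ≤ 3364 is 2584; 3364 − 2584 = 780
largest Fibonacci ≤ 780 is 610; 780 − 610 = 170
largest Fibonacci ≤ 170 is 144; 170 − 144 = 26
largest Fibonacci ≤ 26 is 21; 26 − 21 = 5
largest Fibonacci ≤ 5 is 5; 5 − 5 = 0
So 3364 = 2584 + 610 + 144 + 21 + 5, with no two terms consecutive in the sequence.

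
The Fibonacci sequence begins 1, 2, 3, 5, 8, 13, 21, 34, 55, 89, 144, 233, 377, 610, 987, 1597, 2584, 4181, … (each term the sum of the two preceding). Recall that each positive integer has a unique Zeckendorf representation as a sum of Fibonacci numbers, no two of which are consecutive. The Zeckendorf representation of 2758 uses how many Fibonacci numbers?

Repeatedly subtract the largest Fibonacci number that fits:
2584 ≤ 2758 < 4181, so take 2584; remainder 174
144 ≤ 174 < 233, so take 144; remainder 30
21 ≤ 30 < 34, so take 21; remainder 9
8 ≤ 9 < 13, so take 8; remainder 1
1 ≤ 1 < 2, so take 1; remainder 0
2758 = 2584 + 144 + 21 + 8 + 1, which has 5 terms.

5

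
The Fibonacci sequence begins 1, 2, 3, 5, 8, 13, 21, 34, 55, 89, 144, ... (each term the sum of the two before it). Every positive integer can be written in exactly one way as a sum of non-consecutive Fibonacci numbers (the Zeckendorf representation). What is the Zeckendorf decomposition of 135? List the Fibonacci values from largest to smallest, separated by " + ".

89 + 34 + 8 + 3 + 1

89 ≤ 135 < 144, so take 89; remainder 46
34 ≤ 46 < 55, so take 34; remainder 12
8 ≤ 12 < 13, so take 8; remainder 4
3 ≤ 4 < 5, so take 3; remainder 1
1 ≤ 1 < 2, so take 1; remainder 0
So 135 = 89 + 34 + 8 + 3 + 1, with no two terms consecutive in the sequence.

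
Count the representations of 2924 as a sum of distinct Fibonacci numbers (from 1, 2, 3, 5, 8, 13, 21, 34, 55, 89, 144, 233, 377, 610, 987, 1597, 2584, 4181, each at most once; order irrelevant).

2924 = 2584+233+89+13+5 = 2584+233+89+13+3+2 = 2584+233+55+34+13+5 = 1597+987+233+89+13+5 = … (29 more), for 33 in all.

33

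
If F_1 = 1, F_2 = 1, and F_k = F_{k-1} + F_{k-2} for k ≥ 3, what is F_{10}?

Iterating the recurrence up to F_{5} = 5 and F_{4} = 3:
F_{6} = F_{5} + F_{4} = 5 + 3 = 8
F_{7} = F_{6} + F_{5} = 8 + 5 = 13
F_{8} = F_{7} + F_{6} = 13 + 8 = 21
F_{9} = F_{8} + F_{7} = 21 + 13 = 34
F_{10} = F_{9} + F_{8} = 34 + 21 = 55

55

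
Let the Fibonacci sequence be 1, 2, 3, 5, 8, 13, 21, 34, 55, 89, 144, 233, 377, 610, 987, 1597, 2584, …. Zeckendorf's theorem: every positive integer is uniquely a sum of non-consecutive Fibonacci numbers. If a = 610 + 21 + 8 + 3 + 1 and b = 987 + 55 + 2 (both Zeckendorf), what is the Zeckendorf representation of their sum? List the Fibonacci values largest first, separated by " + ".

1597 + 89 + 1

The two numbers are 643 and 1044, so their sum is 1687.
Greedy algorithm:
largest Fibonacci ≤ 1687 is 1597; 1687 − 1597 = 90
largest Fibonacci ≤ 90 is 89; 90 − 89 = 1
largest Fibonacci ≤ 1 is 1; 1 − 1 = 0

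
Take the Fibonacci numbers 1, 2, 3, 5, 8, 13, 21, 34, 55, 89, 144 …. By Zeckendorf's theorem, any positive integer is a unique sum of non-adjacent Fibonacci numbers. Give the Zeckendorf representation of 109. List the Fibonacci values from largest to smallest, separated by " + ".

Greedy algorithm:
109: greatest Fibonacci not exceeding it is 89, leaving 20
20: greatest Fibonacci not exceeding it is 13, leaving 7
7: greatest Fibonacci not exceeding it is 5, leaving 2
2: greatest Fibonacci not exceeding it is 2, leaving 0
So 109 = 89 + 13 + 5 + 2, with no two terms consecutive in the sequence.

89 + 13 + 5 + 2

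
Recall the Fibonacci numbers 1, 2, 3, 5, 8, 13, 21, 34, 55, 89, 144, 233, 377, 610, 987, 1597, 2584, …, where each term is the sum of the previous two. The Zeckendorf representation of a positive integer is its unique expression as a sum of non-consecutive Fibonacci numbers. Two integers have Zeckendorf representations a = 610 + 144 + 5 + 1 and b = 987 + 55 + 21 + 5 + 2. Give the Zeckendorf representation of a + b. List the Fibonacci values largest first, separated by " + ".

The two numbers are 760 and 1070, so their sum is 1830.
Greedy algorithm:
1597 ≤ 1830 < 2584, so take 1597; remainder 233
233 ≤ 233 < 377, so take 233; remainder 0

1597 + 233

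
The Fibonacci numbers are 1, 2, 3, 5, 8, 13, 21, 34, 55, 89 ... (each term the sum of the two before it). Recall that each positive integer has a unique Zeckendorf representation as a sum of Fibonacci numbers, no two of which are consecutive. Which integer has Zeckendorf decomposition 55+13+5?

73

55+13+5 = 73.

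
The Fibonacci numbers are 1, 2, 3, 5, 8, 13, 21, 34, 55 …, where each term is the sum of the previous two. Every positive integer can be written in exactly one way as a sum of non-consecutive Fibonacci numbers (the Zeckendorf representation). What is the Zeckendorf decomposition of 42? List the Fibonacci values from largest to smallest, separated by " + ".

34 + 8

Repeatedly subtract the largest Fibonacci number that fits:
42 − 34 = 8
8 − 8 = 0
So 42 = 34 + 8, with no two terms consecutive in the sequence.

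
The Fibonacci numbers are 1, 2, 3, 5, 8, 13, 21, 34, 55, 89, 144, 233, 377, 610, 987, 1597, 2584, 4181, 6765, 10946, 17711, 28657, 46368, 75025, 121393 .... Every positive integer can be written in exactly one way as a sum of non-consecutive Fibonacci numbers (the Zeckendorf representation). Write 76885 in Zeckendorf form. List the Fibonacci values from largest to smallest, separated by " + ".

75025 + 1597 + 233 + 21 + 8 + 1

take 75025 (≤ 76885); 76885 − 75025 = 1860
take 1597 (≤ 1860); 1860 − 1597 = 263
take 233 (≤ 263); 263 − 233 = 30
take 21 (≤ 30); 30 − 21 = 9
take 8 (≤ 9); 9 − 8 = 1
take 1 (≤ 1); 1 − 1 = 0
So 76885 = 75025 + 1597 + 233 + 21 + 8 + 1, with no two terms consecutive in the sequence.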